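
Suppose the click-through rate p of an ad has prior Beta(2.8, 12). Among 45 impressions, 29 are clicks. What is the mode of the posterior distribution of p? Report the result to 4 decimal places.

Prior: Beta(2.8, 12).
Data: 29 successes in 45 trials. The binomial likelihood contributes p^29(1−p)^16, so the posterior is Beta(2.8+29, 12+16) = Beta(31.8, 28).
For Beta(a, b) with a, b > 1 the mode is (a−1)/(a+b−2) = 30.8/57.8 ≈ 0.5329.

p̂_MAP = 0.5329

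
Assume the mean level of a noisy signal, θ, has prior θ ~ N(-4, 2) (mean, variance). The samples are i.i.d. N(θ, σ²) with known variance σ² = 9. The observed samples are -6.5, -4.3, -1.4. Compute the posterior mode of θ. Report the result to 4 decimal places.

n = 3; x̄ = ((-6.5) + (-4.3) + (-1.4))/3 = -12.2/3 = -61/15 ≈ -4.0667.
For a Normal prior and Normal likelihood with known variance, the posterior is Normal; its mode equals its mean, the precision-weighted average.
Prior precision 1/σ₀² = 1/2 = 0.5; data precision n/σ² = 3/9 = 1/3.
θ̂ = (0.5·(-4) + (1/3)·(-61/15)) / (0.5 + 1/3) = (-151/45)/(5/6) = -302/75 ≈ -4.0267.

θ̂_MAP = -4.0267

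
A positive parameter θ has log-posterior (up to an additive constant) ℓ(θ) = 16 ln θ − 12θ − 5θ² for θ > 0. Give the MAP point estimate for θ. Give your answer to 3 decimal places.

θ̂_MAP = 0.800

ℓ'(θ) = 16/θ − 12 − 10θ. Setting this to zero and multiplying by θ: 10θ² + 12θ − 16 = 0.
θ = (−12 + √(12² + 4·10·16)) / (2·10) = (−12 + √784) / 20 = (−12 + 28)/20 = 4/5.
ℓ''(θ) = −16/θ² − 10 < 0, confirming a maximum.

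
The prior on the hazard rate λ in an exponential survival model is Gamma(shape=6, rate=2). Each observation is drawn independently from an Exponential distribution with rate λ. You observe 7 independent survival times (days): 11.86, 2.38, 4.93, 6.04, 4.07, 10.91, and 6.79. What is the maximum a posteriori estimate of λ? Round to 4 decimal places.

The Exponential(rate=λ) likelihood is ∝ λ^n e^(−λΣtᵢ). Here n = 7 and Σtᵢ = 11.86 + 2.38 + 4.93 + 6.04 + 4.07 + 10.91 + 6.79 = 46.98.
Posterior ∝ λ^5e^(−2λ) · λ^7e^(−46.98λ) = λ^12e^(−48.98λ), i.e. Gamma(13, 48.98).
Mode = (a−1)/b = 12/48.98 ≈ 0.2450.

λ̂_MAP = 0.2450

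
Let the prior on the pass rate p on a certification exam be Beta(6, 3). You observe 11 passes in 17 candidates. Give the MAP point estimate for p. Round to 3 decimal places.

Prior: Beta(6, 3).
Data: 11 successes in 17 trials. The binomial likelihood contributes p^11(1−p)^6, so the posterior is Beta(6+11, 3+6) = Beta(17, 9).
For Beta(a, b) with a, b > 1 the mode is (a−1)/(a+b−2) = 16/24 ≈ 0.667.

p̂_MAP = 0.667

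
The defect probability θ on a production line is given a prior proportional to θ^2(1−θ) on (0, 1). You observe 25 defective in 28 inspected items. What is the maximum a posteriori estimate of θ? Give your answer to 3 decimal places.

θ̂_MAP = 0.871

The prior density ∝ θ^2(1−θ)^1 is the kernel of Beta(3, 2).
Data: 25 successes in 28 trials. The binomial likelihood contributes θ^25(1−θ)^3, so the posterior is Beta(3+25, 2+3) = Beta(28, 5).
For Beta(a, b) with a, b > 1 the mode is (a−1)/(a+b−2) = 27/31 ≈ 0.871.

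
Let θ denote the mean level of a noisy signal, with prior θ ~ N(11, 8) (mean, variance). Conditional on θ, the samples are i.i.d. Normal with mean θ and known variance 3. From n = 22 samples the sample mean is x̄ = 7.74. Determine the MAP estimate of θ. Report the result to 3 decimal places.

θ̂_MAP = 7.795

n = 22, x̄ = 7.74.
For a Normal prior and Normal likelihood with known variance, the posterior is Normal; its mode equals its mean, the precision-weighted average.
Prior precision 1/σ₀² = 1/8 = 0.125; data precision n/σ² = 22/3.
θ̂ = (0.125·11 + (22/3)·7.74) / (0.125 + 22/3) = 58.135/(179/24) = 34881/4475 ≈ 7.795.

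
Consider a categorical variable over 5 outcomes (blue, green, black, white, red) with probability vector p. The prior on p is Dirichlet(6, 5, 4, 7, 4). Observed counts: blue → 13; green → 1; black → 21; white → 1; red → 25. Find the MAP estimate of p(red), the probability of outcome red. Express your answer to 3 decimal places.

The posterior is Dirichlet(αᵢ + nᵢ) = Dirichlet(19, 6, 25, 8, 29).
For a Dirichlet(a₁,…,a_K) with all aᵢ > 1, the mode has j-th component (aⱼ − 1)/(Σaᵢ − K).
Here Σaᵢ = 87 and K = 5, so p(red) = (29 − 1)/(87 − 5) = 28/82 ≈ 0.341.

MAP estimate of p(red) = 0.341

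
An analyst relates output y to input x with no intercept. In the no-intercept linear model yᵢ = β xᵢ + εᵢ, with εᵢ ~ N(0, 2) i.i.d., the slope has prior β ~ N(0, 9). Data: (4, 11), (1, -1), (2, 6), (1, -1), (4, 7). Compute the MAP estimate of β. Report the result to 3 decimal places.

β̂_MAP = 2.145

log p(β | y) = −Σ(yᵢ − βxᵢ)²/(2·2) − β²/(2·9) + const.
Setting the derivative to zero: Σxᵢ(yᵢ − βxᵢ)/2 − β/9 = 0, so β = Σxᵢyᵢ / (Σxᵢ² + σ²/τ²).
Σxᵢyᵢ = 4·11 + 1·(-1) + 2·6 + 1·(-1) + 4·7 = 82; Σxᵢ² = 38; σ²/τ² = 2/9.
β̂_MAP = 82 / (38 + 2/9) = 82/(344/9) = 369/172 ≈ 2.145.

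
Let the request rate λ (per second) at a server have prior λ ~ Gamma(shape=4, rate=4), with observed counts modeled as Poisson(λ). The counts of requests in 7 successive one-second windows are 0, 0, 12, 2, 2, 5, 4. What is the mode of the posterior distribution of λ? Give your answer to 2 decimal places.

λ̂_MAP = 2.55

Σxᵢ = 0+0+12+2+2+5+4 = 25, with n = 7.
Posterior ∝ λ^3e^(−4λ) · λ^25e^(−7λ) = λ^28e^(−11λ), i.e. Gamma(shape=29, rate=11).
The mode of a Gamma(a, b) with a ≥ 1 (shape–rate) is (a−1)/b = 28/11 ≈ 2.55.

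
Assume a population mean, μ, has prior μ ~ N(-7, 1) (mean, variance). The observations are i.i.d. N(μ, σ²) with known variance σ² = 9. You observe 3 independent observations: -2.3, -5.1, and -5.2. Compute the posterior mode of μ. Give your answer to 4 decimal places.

n = 3; x̄ = ((-2.3) + (-5.1) + (-5.2))/3 = -12.6/3 = -4.2.
For a Normal prior and Normal likelihood with known variance, the posterior is Normal; its mode equals its mean, the precision-weighted average.
Prior precision 1/σ₀² = 1/1 = 1; data precision n/σ² = 3/9 = 1/3.
μ̂ = (1·(-7) + (1/3)·(-4.2)) / (1 + 1/3) = (-8.4)/(4/3) = -6.3000.

μ̂_MAP = -6.3000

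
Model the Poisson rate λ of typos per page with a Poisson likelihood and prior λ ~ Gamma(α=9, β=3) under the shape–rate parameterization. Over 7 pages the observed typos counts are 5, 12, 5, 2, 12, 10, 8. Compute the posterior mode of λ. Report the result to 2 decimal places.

λ̂_MAP = 6.20

Σxᵢ = 5+12+5+2+12+10+8 = 54, with n = 7.
Posterior ∝ λ^8e^(−3λ) · λ^54e^(−7λ) = λ^62e^(−10λ), i.e. Gamma(shape=63, rate=10).
The mode of a Gamma(a, b) with a ≥ 1 (shape–rate) is (a−1)/b = 62/10 ≈ 6.20.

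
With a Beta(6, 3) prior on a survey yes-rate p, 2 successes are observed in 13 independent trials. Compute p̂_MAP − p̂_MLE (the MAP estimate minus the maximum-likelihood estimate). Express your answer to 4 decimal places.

MAP − MLE = 0.1962

Posterior is Beta(8, 14); MAP = (8−1)/(22−2) = 7/20 ≈ 0.35000.
MLE ignores the prior: p̂_MLE = k/n = 2/13 ≈ 0.15385.
Difference = 7/20 − 2/13 = 51/260 ≈ 0.1962.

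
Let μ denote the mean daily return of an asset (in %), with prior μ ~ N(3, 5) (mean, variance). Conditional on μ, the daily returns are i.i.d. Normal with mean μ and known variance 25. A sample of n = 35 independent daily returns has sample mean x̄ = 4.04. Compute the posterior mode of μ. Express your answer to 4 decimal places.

n = 35, x̄ = 4.04.
For a Normal prior and Normal likelihood with known variance, the posterior is Normal; its mode equals its mean, the precision-weighted average.
Prior precision 1/σ₀² = 1/5 = 0.2; data precision n/σ² = 35/25 = 1.4.
μ̂ = (0.2·3 + 1.4·4.04) / (0.2 + 1.4) = 6.256/1.6 = 3.9100.

μ̂_MAP = 3.9100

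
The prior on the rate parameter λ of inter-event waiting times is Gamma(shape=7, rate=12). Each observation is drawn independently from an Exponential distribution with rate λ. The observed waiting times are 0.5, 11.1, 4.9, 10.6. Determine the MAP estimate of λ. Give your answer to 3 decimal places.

λ̂_MAP = 0.256

The Exponential(rate=λ) likelihood is ∝ λ^n e^(−λΣtᵢ). Here n = 4 and Σtᵢ = 0.5 + 11.1 + 4.9 + 10.6 = 27.1.
Posterior ∝ λ^6e^(−12λ) · λ^4e^(−27.1λ) = λ^10e^(−39.1λ), i.e. Gamma(11, 39.1).
Mode = (a−1)/b = 10/39.1 ≈ 0.256.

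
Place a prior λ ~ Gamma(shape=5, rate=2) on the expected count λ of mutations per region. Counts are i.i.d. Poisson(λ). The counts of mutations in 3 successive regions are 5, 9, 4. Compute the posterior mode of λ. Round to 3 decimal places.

Σxᵢ = 5+9+4 = 18, with n = 3.
Posterior ∝ λ^4e^(−2λ) · λ^18e^(−3λ) = λ^22e^(−5λ), i.e. Gamma(shape=23, rate=5).
The mode of a Gamma(a, b) with a ≥ 1 (shape–rate) is (a−1)/b = 22/5 ≈ 4.400.

λ̂_MAP = 4.400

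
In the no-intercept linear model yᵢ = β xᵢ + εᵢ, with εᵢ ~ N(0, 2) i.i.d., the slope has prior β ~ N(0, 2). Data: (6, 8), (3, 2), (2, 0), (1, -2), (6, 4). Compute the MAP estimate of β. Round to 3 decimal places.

β̂_MAP = 0.874

log p(β | y) = −Σ(yᵢ − βxᵢ)²/(2·2) − β²/(2·2) + const.
Setting the derivative to zero: Σxᵢ(yᵢ − βxᵢ)/2 − β/2 = 0, so β = Σxᵢyᵢ / (Σxᵢ² + σ²/τ²).
Σxᵢyᵢ = 6·8 + 3·2 + 2·0 + 1·(-2) + 6·4 = 76; Σxᵢ² = 86; σ²/τ² = 1.
β̂_MAP = 76 / (86 + 1) = 76/87 ≈ 0.874.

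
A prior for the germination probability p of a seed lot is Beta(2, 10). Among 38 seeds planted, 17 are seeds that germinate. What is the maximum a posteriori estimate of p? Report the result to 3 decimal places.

Prior: Beta(2, 10).
Data: 17 successes in 38 trials. The binomial likelihood contributes p^17(1−p)^21, so the posterior is Beta(2+17, 10+21) = Beta(19, 31).
For Beta(a, b) with a, b > 1 the mode is (a−1)/(a+b−2) = 18/48 ≈ 0.375.

p̂_MAP = 0.375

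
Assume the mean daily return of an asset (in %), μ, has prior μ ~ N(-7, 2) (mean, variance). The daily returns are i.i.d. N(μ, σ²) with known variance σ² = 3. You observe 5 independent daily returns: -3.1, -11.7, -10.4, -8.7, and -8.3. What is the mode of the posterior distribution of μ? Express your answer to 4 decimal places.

μ̂_MAP = -8.1077

n = 5; x̄ = ((-3.1) + (-11.7) + (-10.4) + (-8.7) + (-8.3))/5 = -42.2/5 = -8.44.
For a Normal prior and Normal likelihood with known variance, the posterior is Normal; its mode equals its mean, the precision-weighted average.
Prior precision 1/σ₀² = 1/2 = 0.5; data precision n/σ² = 5/3.
μ̂ = (0.5·(-7) + (5/3)·(-8.44)) / (0.5 + 5/3) = (-527/30)/(13/6) = -527/65 ≈ -8.1077.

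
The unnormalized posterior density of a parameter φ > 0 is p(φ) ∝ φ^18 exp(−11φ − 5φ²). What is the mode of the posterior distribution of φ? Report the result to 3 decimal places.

φ̂_MAP = 0.900

ℓ'(φ) = 18/φ − 11 − 10φ. Setting this to zero and multiplying by φ: 10φ² + 11φ − 18 = 0.
φ = (−11 + √(11² + 4·10·18)) / (2·10) = (−11 + √841) / 20 = (−11 + 29)/20 = 9/10.
ℓ''(φ) = −18/φ² − 10 < 0, confirming a maximum.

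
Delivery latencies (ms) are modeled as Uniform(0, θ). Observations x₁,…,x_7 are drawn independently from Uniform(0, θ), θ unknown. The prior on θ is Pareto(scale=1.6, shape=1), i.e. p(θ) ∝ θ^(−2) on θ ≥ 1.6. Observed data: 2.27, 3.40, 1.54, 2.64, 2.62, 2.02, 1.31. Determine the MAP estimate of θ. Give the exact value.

θ̂_MAP = 3.40

The Uniform(0, θ) likelihood is θ^(−n) for θ ≥ max(xᵢ), zero otherwise. Here max(xᵢ) = 3.40.
Posterior ∝ θ^(−2) · θ^(−7) = θ^(−9) on θ ≥ max(1.6, 3.40) = 3.40.
This density is strictly decreasing in θ, so the posterior mode lies at the lower boundary of the support.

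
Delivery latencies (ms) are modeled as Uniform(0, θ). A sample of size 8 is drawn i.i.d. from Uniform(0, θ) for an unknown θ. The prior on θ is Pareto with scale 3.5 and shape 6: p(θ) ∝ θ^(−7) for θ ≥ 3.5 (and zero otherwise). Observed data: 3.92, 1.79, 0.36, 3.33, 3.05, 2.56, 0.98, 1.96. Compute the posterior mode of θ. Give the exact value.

The Uniform(0, θ) likelihood is θ^(−n) for θ ≥ max(xᵢ), zero otherwise. Here max(xᵢ) = 3.92.
Posterior ∝ θ^(−7) · θ^(−8) = θ^(−15) on θ ≥ max(3.5, 3.92) = 3.92.
This density is strictly decreasing in θ, so the posterior mode lies at the lower boundary of the support.

θ̂_MAP = 3.92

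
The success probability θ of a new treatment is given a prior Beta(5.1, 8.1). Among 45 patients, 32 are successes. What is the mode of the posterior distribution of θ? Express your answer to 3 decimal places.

θ̂_MAP = 0.642

Prior: Beta(5.1, 8.1).
Data: 32 successes in 45 trials. The binomial likelihood contributes θ^32(1−θ)^13, so the posterior is Beta(5.1+32, 8.1+13) = Beta(37.1, 21.1).
For Beta(a, b) with a, b > 1 the mode is (a−1)/(a+b−2) = 36.1/56.2 ≈ 0.642.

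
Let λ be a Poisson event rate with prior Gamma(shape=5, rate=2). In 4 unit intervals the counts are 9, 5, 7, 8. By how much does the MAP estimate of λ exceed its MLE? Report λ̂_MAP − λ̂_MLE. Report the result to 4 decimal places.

Σxᵢ = 29. Posterior is Gamma(34, 6); MAP = (34−1)/6 = 33/6 ≈ 5.50000.
MLE = x̄ = 29/4 ≈ 7.25000.
Difference = 33/6 − 29/4 = -7/4 ≈ -1.7500.

MAP − MLE = -1.7500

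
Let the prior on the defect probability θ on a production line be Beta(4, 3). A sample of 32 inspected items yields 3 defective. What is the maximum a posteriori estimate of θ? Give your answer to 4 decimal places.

θ̂_MAP = 0.1622

Prior: Beta(4, 3).
Data: 3 successes in 32 trials. The binomial likelihood contributes θ^3(1−θ)^29, so the posterior is Beta(4+3, 3+29) = Beta(7, 32).
For Beta(a, b) with a, b > 1 the mode is (a−1)/(a+b−2) = 6/37 ≈ 0.1622.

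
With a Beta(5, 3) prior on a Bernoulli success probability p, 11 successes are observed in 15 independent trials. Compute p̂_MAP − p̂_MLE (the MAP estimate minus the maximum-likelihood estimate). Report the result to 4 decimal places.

MAP − MLE = -0.0190

Posterior is Beta(16, 7); MAP = (16−1)/(23−2) = 15/21 ≈ 0.71429.
MLE ignores the prior: p̂_MLE = k/n = 11/15 ≈ 0.73333.
Difference = 15/21 − 11/15 = -2/105 ≈ -0.0190.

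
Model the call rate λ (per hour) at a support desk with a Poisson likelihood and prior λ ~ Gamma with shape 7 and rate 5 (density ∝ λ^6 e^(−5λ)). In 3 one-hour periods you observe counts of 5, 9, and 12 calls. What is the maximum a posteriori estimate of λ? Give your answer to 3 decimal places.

λ̂_MAP = 4.000

Σxᵢ = 5+9+12 = 26, with n = 3.
Posterior ∝ λ^6e^(−5λ) · λ^26e^(−3λ) = λ^32e^(−8λ), i.e. Gamma(shape=33, rate=8).
The mode of a Gamma(a, b) with a ≥ 1 (shape–rate) is (a−1)/b = 32/8 ≈ 4.000.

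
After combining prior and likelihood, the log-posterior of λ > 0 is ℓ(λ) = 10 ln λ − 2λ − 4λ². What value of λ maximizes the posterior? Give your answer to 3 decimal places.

λ̂_MAP = 1.000

ℓ'(λ) = 10/λ − 2 − 8λ. Setting this to zero and multiplying by λ: 8λ² + 2λ − 10 = 0.
λ = (−2 + √(2² + 4·8·10)) / (2·8) = (−2 + √324) / 16 = (−2 + 18)/16 = 1.
ℓ''(λ) = −10/λ² − 8 < 0, confirming a maximum.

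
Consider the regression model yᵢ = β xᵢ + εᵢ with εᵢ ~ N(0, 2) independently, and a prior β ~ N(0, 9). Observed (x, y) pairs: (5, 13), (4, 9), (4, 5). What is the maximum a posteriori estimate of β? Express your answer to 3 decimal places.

log p(β | y) = −Σ(yᵢ − βxᵢ)²/(2·2) − β²/(2·9) + const.
Setting the derivative to zero: Σxᵢ(yᵢ − βxᵢ)/2 − β/9 = 0, so β = Σxᵢyᵢ / (Σxᵢ² + σ²/τ²).
Σxᵢyᵢ = 5·13 + 4·9 + 4·5 = 121; Σxᵢ² = 57; σ²/τ² = 2/9.
β̂_MAP = 121 / (57 + 2/9) = 121/(515/9) = 1089/515 ≈ 2.115.

β̂_MAP = 2.115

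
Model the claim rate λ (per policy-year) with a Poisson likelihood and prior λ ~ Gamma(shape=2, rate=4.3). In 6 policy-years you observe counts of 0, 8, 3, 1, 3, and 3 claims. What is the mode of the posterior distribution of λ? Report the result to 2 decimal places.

Σxᵢ = 0+8+3+1+3+3 = 18, with n = 6.
Posterior ∝ λe^(−4.3λ) · λ^18e^(−6λ) = λ^19e^(−10.3λ), i.e. Gamma(shape=20, rate=10.3).
The mode of a Gamma(a, b) with a ≥ 1 (shape–rate) is (a−1)/b = 19/10.3 ≈ 1.84.

λ̂_MAP = 1.84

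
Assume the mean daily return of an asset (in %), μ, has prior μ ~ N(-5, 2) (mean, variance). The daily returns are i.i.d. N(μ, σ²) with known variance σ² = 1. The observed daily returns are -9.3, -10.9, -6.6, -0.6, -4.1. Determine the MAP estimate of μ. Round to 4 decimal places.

μ̂_MAP = -6.1818

n = 5; x̄ = ((-9.3) + (-10.9) + (-6.6) + (-0.6) + (-4.1))/5 = -31.5/5 = -6.3.
For a Normal prior and Normal likelihood with known variance, the posterior is Normal; its mode equals its mean, the precision-weighted average.
Prior precision 1/σ₀² = 1/2 = 0.5; data precision n/σ² = 5/1 = 5.
μ̂ = (0.5·(-5) + 5·(-6.3)) / (0.5 + 5) = (-34)/5.5 = -68/11 ≈ -6.1818.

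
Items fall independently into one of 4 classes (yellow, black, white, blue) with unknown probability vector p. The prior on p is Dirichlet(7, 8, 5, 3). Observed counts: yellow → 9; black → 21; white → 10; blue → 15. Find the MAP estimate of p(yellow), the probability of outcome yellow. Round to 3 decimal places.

MAP estimate of p(yellow) = 0.203

The posterior is Dirichlet(αᵢ + nᵢ) = Dirichlet(16, 29, 15, 18).
For a Dirichlet(a₁,…,a_K) with all aᵢ > 1, the mode has j-th component (aⱼ − 1)/(Σaᵢ − K).
Here Σaᵢ = 78 and K = 4, so p(yellow) = (16 − 1)/(78 − 4) = 15/74 ≈ 0.203.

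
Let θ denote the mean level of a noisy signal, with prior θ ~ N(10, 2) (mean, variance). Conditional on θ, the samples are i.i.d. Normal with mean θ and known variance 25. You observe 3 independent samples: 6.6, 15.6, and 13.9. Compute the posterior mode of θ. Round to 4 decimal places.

n = 3; x̄ = (6.6 + 15.6 + 13.9)/3 = 36.1/3 = 361/30 ≈ 12.0333.
For a Normal prior and Normal likelihood with known variance, the posterior is Normal; its mode equals its mean, the precision-weighted average.
Prior precision 1/σ₀² = 1/2 = 0.5; data precision n/σ² = 3/25 = 0.12.
θ̂ = (0.5·10 + 0.12·(361/30)) / (0.5 + 0.12) = 6.444/0.62 = 1611/155 ≈ 10.3935.

θ̂_MAP = 10.3935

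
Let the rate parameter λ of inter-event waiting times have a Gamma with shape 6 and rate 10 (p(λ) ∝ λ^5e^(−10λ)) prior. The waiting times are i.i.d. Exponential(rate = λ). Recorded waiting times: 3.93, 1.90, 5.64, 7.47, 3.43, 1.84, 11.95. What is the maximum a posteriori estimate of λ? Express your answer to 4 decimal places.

The Exponential(rate=λ) likelihood is ∝ λ^n e^(−λΣtᵢ). Here n = 7 and Σtᵢ = 3.93 + 1.90 + 5.64 + 7.47 + 3.43 + 1.84 + 11.95 = 36.16.
Posterior ∝ λ^5e^(−10λ) · λ^7e^(−36.16λ) = λ^12e^(−46.16λ), i.e. Gamma(13, 46.16).
Mode = (a−1)/b = 12/46.16 ≈ 0.2600.

λ̂_MAP = 0.2600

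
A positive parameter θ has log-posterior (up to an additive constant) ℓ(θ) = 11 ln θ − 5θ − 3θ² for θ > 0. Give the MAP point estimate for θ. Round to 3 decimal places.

θ̂_MAP = 1.000

ℓ'(θ) = 11/θ − 5 − 6θ. Setting this to zero and multiplying by θ: 6θ² + 5θ − 11 = 0.
θ = (−5 + √(5² + 4·6·11)) / (2·6) = (−5 + √289) / 12 = (−5 + 17)/12 = 1.
ℓ''(θ) = −11/θ² − 6 < 0, confirming a maximum.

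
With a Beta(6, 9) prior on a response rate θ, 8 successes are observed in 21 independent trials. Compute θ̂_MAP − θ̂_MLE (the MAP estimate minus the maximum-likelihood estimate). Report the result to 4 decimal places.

MAP − MLE = 0.0014

Posterior is Beta(14, 22); MAP = (14−1)/(36−2) = 13/34 ≈ 0.38235.
MLE ignores the prior: θ̂_MLE = k/n = 8/21 ≈ 0.38095.
Difference = 13/34 − 8/21 = 1/714 ≈ 0.0014.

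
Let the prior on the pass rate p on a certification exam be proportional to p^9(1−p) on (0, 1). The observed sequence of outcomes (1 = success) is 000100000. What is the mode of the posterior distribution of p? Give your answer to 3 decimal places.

p̂_MAP = 0.526

The prior density ∝ p^9(1−p)^1 is the kernel of Beta(10, 2).
Data: 1 success in 9 trials (from the sequence). The binomial likelihood contributes p(1−p)^8, so the posterior is Beta(10+1, 2+8) = Beta(11, 10).
For Beta(a, b) with a, b > 1 the mode is (a−1)/(a+b−2) = 10/19 ≈ 0.526.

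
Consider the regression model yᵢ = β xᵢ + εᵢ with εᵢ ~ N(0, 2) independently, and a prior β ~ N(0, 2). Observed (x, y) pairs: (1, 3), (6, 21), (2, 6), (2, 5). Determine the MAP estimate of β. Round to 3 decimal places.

β̂_MAP = 3.283

log p(β | y) = −Σ(yᵢ − βxᵢ)²/(2·2) − β²/(2·2) + const.
Setting the derivative to zero: Σxᵢ(yᵢ − βxᵢ)/2 − β/2 = 0, so β = Σxᵢyᵢ / (Σxᵢ² + σ²/τ²).
Σxᵢyᵢ = 1·3 + 6·21 + 2·6 + 2·5 = 151; Σxᵢ² = 45; σ²/τ² = 1.
β̂_MAP = 151 / (45 + 1) = 151/46 ≈ 3.283.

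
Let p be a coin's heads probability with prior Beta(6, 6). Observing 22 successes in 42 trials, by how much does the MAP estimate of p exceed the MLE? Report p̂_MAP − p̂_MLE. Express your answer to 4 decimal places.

Posterior is Beta(28, 26); MAP = (28−1)/(54−2) = 27/52 ≈ 0.51923.
MLE ignores the prior: p̂_MLE = k/n = 22/42 ≈ 0.52381.
Difference = 27/52 − 22/42 = -5/1092 ≈ -0.0046.

MAP − MLE = -0.0046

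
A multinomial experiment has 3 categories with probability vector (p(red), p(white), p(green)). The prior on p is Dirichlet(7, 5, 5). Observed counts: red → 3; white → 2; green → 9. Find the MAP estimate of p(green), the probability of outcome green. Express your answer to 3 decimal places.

The posterior is Dirichlet(αᵢ + nᵢ) = Dirichlet(10, 7, 14).
For a Dirichlet(a₁,…,a_K) with all aᵢ > 1, the mode has j-th component (aⱼ − 1)/(Σaᵢ − K).
Here Σaᵢ = 31 and K = 3, so p(green) = (14 − 1)/(31 − 3) = 13/28 ≈ 0.464.

MAP estimate of p(green) = 0.464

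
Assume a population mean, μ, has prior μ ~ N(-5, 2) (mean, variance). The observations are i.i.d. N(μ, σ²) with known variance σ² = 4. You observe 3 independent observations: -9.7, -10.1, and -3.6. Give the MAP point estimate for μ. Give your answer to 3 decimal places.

μ̂_MAP = -6.680

n = 3; x̄ = ((-9.7) + (-10.1) + (-3.6))/3 = -23.4/3 = -7.8.
For a Normal prior and Normal likelihood with known variance, the posterior is Normal; its mode equals its mean, the precision-weighted average.
Prior precision 1/σ₀² = 1/2 = 0.5; data precision n/σ² = 3/4 = 0.75.
μ̂ = (0.5·(-5) + 0.75·(-7.8)) / (0.5 + 0.75) = (-8.35)/1.25 = -6.680.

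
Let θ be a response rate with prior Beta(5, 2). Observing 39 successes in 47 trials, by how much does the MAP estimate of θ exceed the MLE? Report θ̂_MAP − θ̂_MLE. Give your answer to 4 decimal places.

Posterior is Beta(44, 10); MAP = (44−1)/(54−2) = 43/52 ≈ 0.82692.
MLE ignores the prior: θ̂_MLE = k/n = 39/47 ≈ 0.82979.
Difference = 43/52 − 39/47 = -7/2444 ≈ -0.0029.

MAP − MLE = -0.0029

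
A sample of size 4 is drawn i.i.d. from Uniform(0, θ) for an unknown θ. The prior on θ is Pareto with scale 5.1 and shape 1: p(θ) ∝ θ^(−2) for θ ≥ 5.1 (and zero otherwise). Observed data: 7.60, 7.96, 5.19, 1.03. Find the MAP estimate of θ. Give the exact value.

The Uniform(0, θ) likelihood is θ^(−n) for θ ≥ max(xᵢ), zero otherwise. Here max(xᵢ) = 7.96.
Posterior ∝ θ^(−2) · θ^(−4) = θ^(−6) on θ ≥ max(5.1, 7.96) = 7.96.
This density is strictly decreasing in θ, so the posterior mode lies at the lower boundary of the support.

θ̂_MAP = 7.96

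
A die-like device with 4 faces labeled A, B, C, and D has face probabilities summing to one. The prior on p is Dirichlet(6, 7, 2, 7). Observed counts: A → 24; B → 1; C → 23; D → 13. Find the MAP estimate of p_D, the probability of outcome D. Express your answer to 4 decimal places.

The posterior is Dirichlet(αᵢ + nᵢ) = Dirichlet(30, 8, 25, 20).
For a Dirichlet(a₁,…,a_K) with all aᵢ > 1, the mode has j-th component (aⱼ − 1)/(Σaᵢ − K).
Here Σaᵢ = 83 and K = 4, so p_D = (20 − 1)/(83 − 4) = 19/79 ≈ 0.2405.

MAP estimate of p_D = 0.2405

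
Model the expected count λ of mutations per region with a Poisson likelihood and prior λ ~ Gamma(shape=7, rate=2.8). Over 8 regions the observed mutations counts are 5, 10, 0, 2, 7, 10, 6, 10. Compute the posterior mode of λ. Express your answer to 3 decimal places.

λ̂_MAP = 5.185

Σxᵢ = 5+10+0+2+7+10+6+10 = 50, with n = 8.
Posterior ∝ λ^6e^(−2.8λ) · λ^50e^(−8λ) = λ^56e^(−10.8λ), i.e. Gamma(shape=57, rate=10.8).
The mode of a Gamma(a, b) with a ≥ 1 (shape–rate) is (a−1)/b = 56/10.8 ≈ 5.185.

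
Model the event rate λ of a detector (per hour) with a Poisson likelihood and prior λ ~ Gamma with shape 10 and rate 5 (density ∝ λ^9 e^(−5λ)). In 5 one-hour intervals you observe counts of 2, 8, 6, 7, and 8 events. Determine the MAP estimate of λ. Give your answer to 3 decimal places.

Σxᵢ = 2+8+6+7+8 = 31, with n = 5.
Posterior ∝ λ^9e^(−5λ) · λ^31e^(−5λ) = λ^40e^(−10λ), i.e. Gamma(shape=41, rate=10).
The mode of a Gamma(a, b) with a ≥ 1 (shape–rate) is (a−1)/b = 40/10 ≈ 4.000.

λ̂_MAP = 4.000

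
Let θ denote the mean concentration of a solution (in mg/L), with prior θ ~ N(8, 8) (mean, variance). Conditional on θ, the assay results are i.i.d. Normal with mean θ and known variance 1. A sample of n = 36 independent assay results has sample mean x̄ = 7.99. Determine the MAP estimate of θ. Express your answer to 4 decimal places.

θ̂_MAP = 7.9900

n = 36, x̄ = 7.99.
For a Normal prior and Normal likelihood with known variance, the posterior is Normal; its mode equals its mean, the precision-weighted average.
Prior precision 1/σ₀² = 1/8 = 0.125; data precision n/σ² = 36/1 = 36.
θ̂ = (0.125·8 + 36·7.99) / (0.125 + 36) = 288.64/36.125 = 57728/7225 ≈ 7.9900.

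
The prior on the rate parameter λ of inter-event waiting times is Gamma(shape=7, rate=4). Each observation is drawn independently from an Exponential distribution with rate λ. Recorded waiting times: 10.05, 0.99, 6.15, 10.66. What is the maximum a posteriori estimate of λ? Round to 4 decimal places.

The Exponential(rate=λ) likelihood is ∝ λ^n e^(−λΣtᵢ). Here n = 4 and Σtᵢ = 10.05 + 0.99 + 6.15 + 10.66 = 27.85.
Posterior ∝ λ^6e^(−4λ) · λ^4e^(−27.85λ) = λ^10e^(−31.85λ), i.e. Gamma(11, 31.85).
Mode = (a−1)/b = 10/31.85 ≈ 0.3140.

λ̂_MAP = 0.3140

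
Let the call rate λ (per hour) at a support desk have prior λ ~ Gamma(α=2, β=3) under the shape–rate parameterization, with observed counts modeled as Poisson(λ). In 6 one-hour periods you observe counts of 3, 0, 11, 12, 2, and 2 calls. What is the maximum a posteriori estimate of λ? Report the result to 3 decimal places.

λ̂_MAP = 3.444

Σxᵢ = 3+0+11+12+2+2 = 30, with n = 6.
Posterior ∝ λe^(−3λ) · λ^30e^(−6λ) = λ^31e^(−9λ), i.e. Gamma(shape=32, rate=9).
The mode of a Gamma(a, b) with a ≥ 1 (shape–rate) is (a−1)/b = 31/9 ≈ 3.444.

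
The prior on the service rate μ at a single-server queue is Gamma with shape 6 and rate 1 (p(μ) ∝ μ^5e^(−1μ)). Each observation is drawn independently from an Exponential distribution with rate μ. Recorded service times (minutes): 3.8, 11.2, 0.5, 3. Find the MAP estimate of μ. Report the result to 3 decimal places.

The Exponential(rate=μ) likelihood is ∝ μ^n e^(−μΣtᵢ). Here n = 4 and Σtᵢ = 3.8 + 11.2 + 0.5 + 3 = 18.5.
Posterior ∝ μ^5e^(−1μ) · μ^4e^(−18.5μ) = μ^9e^(−19.5μ), i.e. Gamma(10, 19.5).
Mode = (a−1)/b = 9/19.5 ≈ 0.462.

μ̂_MAP = 0.462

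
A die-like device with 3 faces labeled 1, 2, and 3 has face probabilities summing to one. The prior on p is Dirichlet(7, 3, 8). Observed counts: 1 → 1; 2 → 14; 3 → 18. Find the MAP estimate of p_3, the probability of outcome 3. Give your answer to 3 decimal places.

MAP estimate: 0.521

The posterior is Dirichlet(αᵢ + nᵢ) = Dirichlet(8, 17, 26).
For a Dirichlet(a₁,…,a_K) with all aᵢ > 1, the mode has j-th component (aⱼ − 1)/(Σaᵢ − K).
Here Σaᵢ = 51 and K = 3, so p_3 = (26 − 1)/(51 − 3) = 25/48 ≈ 0.521.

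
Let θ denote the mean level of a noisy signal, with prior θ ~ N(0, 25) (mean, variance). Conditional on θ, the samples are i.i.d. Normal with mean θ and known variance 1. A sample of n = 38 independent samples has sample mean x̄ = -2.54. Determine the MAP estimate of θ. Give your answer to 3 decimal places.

θ̂_MAP = -2.537

n = 38, x̄ = -2.54.
For a Normal prior and Normal likelihood with known variance, the posterior is Normal; its mode equals its mean, the precision-weighted average.
Prior precision 1/σ₀² = 1/25 = 0.04; data precision n/σ² = 38/1 = 38.
θ̂ = (0.04·0 + 38·(-2.54)) / (0.04 + 38) = (-96.52)/38.04 = -2413/951 ≈ -2.537.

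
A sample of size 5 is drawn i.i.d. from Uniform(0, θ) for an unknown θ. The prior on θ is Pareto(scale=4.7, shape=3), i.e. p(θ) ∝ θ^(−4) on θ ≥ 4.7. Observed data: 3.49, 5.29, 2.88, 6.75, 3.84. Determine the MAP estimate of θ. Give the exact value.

θ̂_MAP = 6.75

The Uniform(0, θ) likelihood is θ^(−n) for θ ≥ max(xᵢ), zero otherwise. Here max(xᵢ) = 6.75.
Posterior ∝ θ^(−4) · θ^(−5) = θ^(−9) on θ ≥ max(4.7, 6.75) = 6.75.
This density is strictly decreasing in θ, so the posterior mode lies at the lower boundary of the support.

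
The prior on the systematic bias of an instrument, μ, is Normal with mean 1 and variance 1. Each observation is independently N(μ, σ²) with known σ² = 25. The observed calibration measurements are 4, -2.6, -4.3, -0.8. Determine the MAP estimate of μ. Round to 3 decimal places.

μ̂_MAP = 0.734

n = 4; x̄ = (4 + (-2.6) + (-4.3) + (-0.8))/4 = -3.7/4 = -0.925.
For a Normal prior and Normal likelihood with known variance, the posterior is Normal; its mode equals its mean, the precision-weighted average.
Prior precision 1/σ₀² = 1/1 = 1; data precision n/σ² = 4/25 = 0.16.
μ̂ = (1·1 + 0.16·(-0.925)) / (1 + 0.16) = 0.852/1.16 = 213/290 ≈ 0.734.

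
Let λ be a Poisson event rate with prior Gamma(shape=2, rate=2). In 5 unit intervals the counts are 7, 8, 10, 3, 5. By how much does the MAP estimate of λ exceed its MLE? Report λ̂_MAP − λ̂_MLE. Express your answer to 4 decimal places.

MAP − MLE = -1.7429

Σxᵢ = 33. Posterior is Gamma(35, 7); MAP = (35−1)/7 = 34/7 ≈ 4.85714.
MLE = x̄ = 33/5 ≈ 6.60000.
Difference = 34/7 − 33/5 = -61/35 ≈ -1.7429.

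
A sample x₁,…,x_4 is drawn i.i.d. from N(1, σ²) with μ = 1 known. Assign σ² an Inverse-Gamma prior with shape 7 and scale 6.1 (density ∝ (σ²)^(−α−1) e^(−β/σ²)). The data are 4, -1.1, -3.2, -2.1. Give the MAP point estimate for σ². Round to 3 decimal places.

σ̂²_MAP = 2.643

Sum of squared deviations about the known mean: SS = (4−1)² + (-1.1−1)² + (-3.2−1)² + (-2.1−1)² = 40.66.
The Normal likelihood contributes (σ²)^(−n/2) exp(−SS/(2σ²)), so the posterior is Inverse-Gamma(α + n/2, β + SS/2) = Inverse-Gamma(9, 26.43).
The mode of Inverse-Gamma(a, b) is b/(a+1) = 26.43/10 ≈ 2.643.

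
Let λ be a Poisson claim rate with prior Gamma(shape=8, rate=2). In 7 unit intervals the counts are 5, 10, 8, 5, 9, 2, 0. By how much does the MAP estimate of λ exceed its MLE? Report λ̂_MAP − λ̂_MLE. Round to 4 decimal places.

Σxᵢ = 39. Posterior is Gamma(47, 9); MAP = (47−1)/9 = 46/9 ≈ 5.11111.
MLE = x̄ = 39/7 ≈ 5.57143.
Difference = 46/9 − 39/7 = -29/63 ≈ -0.4603.

MAP − MLE = -0.4603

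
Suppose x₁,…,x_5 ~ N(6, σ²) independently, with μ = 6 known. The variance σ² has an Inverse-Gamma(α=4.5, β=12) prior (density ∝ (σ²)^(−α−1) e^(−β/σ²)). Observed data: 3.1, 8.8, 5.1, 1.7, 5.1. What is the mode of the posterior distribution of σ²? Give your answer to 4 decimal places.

σ̂²_MAP = 3.7725

Sum of squared deviations about the known mean: SS = (3.1−6)² + (8.8−6)² + (5.1−6)² + (1.7−6)² + (5.1−6)² = 36.36.
The Normal likelihood contributes (σ²)^(−n/2) exp(−SS/(2σ²)), so the posterior is Inverse-Gamma(α + n/2, β + SS/2) = Inverse-Gamma(7, 30.18).
The mode of Inverse-Gamma(a, b) is b/(a+1) = 30.18/8 ≈ 3.7725.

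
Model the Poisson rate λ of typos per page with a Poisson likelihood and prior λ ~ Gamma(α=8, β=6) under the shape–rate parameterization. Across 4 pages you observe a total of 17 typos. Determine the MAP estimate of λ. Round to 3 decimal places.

λ̂_MAP = 2.400

Σxᵢ = 17, n = 4.
Posterior ∝ λ^7e^(−6λ) · λ^17e^(−4λ) = λ^24e^(−10λ), i.e. Gamma(shape=25, rate=10).
The mode of a Gamma(a, b) with a ≥ 1 (shape–rate) is (a−1)/b = 24/10 ≈ 2.400.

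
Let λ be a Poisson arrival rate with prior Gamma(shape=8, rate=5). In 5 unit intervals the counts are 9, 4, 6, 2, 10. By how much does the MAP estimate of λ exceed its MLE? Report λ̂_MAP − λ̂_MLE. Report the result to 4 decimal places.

MAP − MLE = -2.4000

Σxᵢ = 31. Posterior is Gamma(39, 10); MAP = (39−1)/10 = 38/10 ≈ 3.80000.
MLE = x̄ = 31/5 ≈ 6.20000.
Difference = 38/10 − 31/5 = -12/5 ≈ -2.4000.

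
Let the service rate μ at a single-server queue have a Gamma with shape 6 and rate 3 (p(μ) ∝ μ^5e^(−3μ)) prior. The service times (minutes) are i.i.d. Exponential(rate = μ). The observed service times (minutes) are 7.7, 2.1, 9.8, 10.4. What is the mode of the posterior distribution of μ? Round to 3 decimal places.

The Exponential(rate=μ) likelihood is ∝ μ^n e^(−μΣtᵢ). Here n = 4 and Σtᵢ = 7.7 + 2.1 + 9.8 + 10.4 = 30.
Posterior ∝ μ^5e^(−3μ) · μ^4e^(−30μ) = μ^9e^(−33μ), i.e. Gamma(10, 33).
Mode = (a−1)/b = 9/33 ≈ 0.273.

μ̂_MAP = 0.273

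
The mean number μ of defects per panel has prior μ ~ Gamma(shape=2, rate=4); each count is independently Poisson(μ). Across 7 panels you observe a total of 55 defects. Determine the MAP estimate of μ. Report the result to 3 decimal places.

Σxᵢ = 55, n = 7.
Posterior ∝ μe^(−4μ) · μ^55e^(−7μ) = μ^56e^(−11μ), i.e. Gamma(shape=57, rate=11).
The mode of a Gamma(a, b) with a ≥ 1 (shape–rate) is (a−1)/b = 56/11 ≈ 5.091.

μ̂_MAP = 5.091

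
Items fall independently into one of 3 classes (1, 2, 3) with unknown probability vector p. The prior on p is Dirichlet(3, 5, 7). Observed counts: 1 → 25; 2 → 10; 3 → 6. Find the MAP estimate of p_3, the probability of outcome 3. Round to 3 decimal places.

MAP estimate: 0.226

The posterior is Dirichlet(αᵢ + nᵢ) = Dirichlet(28, 15, 13).
For a Dirichlet(a₁,…,a_K) with all aᵢ > 1, the mode has j-th component (aⱼ − 1)/(Σaᵢ − K).
Here Σaᵢ = 56 and K = 3, so p_3 = (13 − 1)/(56 − 3) = 12/53 ≈ 0.226.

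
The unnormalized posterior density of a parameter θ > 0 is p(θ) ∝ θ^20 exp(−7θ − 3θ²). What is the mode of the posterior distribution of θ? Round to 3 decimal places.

θ̂_MAP = 1.333

ℓ'(θ) = 20/θ − 7 − 6θ. Setting this to zero and multiplying by θ: 6θ² + 7θ − 20 = 0.
θ = (−7 + √(7² + 4·6·20)) / (2·6) = (−7 + √529) / 12 = (−7 + 23)/12 = 4/3.
ℓ''(θ) = −20/θ² − 6 < 0, confirming a maximum.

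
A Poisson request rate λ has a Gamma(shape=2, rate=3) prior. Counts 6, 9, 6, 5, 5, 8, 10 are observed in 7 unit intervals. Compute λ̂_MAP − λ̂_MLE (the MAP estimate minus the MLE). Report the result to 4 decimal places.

MAP − MLE = -2.0000

Σxᵢ = 49. Posterior is Gamma(51, 10); MAP = (51−1)/10 = 50/10 ≈ 5.00000.
MLE = x̄ = 49/7 ≈ 7.00000.
Difference = 50/10 − 49/7 = -2 ≈ -2.0000.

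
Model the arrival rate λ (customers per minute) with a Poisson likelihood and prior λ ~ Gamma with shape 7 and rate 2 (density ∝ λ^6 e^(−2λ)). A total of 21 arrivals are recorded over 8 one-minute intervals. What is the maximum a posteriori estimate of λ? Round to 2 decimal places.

Σxᵢ = 21, n = 8.
Posterior ∝ λ^6e^(−2λ) · λ^21e^(−8λ) = λ^27e^(−10λ), i.e. Gamma(shape=28, rate=10).
The mode of a Gamma(a, b) with a ≥ 1 (shape–rate) is (a−1)/b = 27/10 ≈ 2.70.

λ̂_MAP = 2.70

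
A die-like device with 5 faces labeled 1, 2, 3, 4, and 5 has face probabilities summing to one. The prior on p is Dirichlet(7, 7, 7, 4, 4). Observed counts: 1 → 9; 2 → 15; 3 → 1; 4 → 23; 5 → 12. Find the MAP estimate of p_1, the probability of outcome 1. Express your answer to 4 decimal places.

The posterior is Dirichlet(αᵢ + nᵢ) = Dirichlet(16, 22, 8, 27, 16).
For a Dirichlet(a₁,…,a_K) with all aᵢ > 1, the mode has j-th component (aⱼ − 1)/(Σaᵢ − K).
Here Σaᵢ = 89 and K = 5, so p_1 = (16 − 1)/(89 − 5) = 15/84 ≈ 0.1786.

MAP estimate: 0.1786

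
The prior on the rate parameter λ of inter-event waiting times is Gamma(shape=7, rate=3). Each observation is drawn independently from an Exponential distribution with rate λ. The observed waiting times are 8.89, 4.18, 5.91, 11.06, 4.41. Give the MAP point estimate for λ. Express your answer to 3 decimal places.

The Exponential(rate=λ) likelihood is ∝ λ^n e^(−λΣtᵢ). Here n = 5 and Σtᵢ = 8.89 + 4.18 + 5.91 + 11.06 + 4.41 = 34.45.
Posterior ∝ λ^6e^(−3λ) · λ^5e^(−34.45λ) = λ^11e^(−37.45λ), i.e. Gamma(12, 37.45).
Mode = (a−1)/b = 11/37.45 ≈ 0.294.

λ̂_MAP = 0.294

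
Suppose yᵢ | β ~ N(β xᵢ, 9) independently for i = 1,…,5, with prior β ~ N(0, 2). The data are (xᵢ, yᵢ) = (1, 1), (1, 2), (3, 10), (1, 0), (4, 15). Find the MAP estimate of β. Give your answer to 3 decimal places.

β̂_MAP = 2.862

log p(β | y) = −Σ(yᵢ − βxᵢ)²/(2·9) − β²/(2·2) + const.
Setting the derivative to zero: Σxᵢ(yᵢ − βxᵢ)/9 − β/2 = 0, so β = Σxᵢyᵢ / (Σxᵢ² + σ²/τ²).
Σxᵢyᵢ = 1·1 + 1·2 + 3·10 + 1·0 + 4·15 = 93; Σxᵢ² = 28; σ²/τ² = 4.5.
β̂_MAP = 93 / (28 + 4.5) = 93/32.5 ≈ 2.862.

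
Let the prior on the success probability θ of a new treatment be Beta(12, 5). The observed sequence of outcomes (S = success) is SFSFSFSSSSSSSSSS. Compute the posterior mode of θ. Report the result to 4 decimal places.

θ̂_MAP = 0.7742

Prior: Beta(12, 5).
Data: 13 successes in 16 trials (from the sequence). The binomial likelihood contributes θ^13(1−θ)^3, so the posterior is Beta(12+13, 5+3) = Beta(25, 8).
For Beta(a, b) with a, b > 1 the mode is (a−1)/(a+b−2) = 24/31 ≈ 0.7742.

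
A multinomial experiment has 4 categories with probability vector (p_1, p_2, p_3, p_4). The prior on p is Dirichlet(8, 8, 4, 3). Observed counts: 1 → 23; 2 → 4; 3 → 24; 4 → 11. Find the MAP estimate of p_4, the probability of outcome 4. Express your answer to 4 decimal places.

MAP estimate: 0.1605

The posterior is Dirichlet(αᵢ + nᵢ) = Dirichlet(31, 12, 28, 14).
For a Dirichlet(a₁,…,a_K) with all aᵢ > 1, the mode has j-th component (aⱼ − 1)/(Σaᵢ − K).
Here Σaᵢ = 85 and K = 4, so p_4 = (14 − 1)/(85 − 4) = 13/81 ≈ 0.1605.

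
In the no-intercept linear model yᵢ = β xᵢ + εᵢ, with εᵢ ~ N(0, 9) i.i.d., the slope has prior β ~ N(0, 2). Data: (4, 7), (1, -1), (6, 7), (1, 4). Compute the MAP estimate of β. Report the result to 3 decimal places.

β̂_MAP = 1.248

log p(β | y) = −Σ(yᵢ − βxᵢ)²/(2·9) − β²/(2·2) + const.
Setting the derivative to zero: Σxᵢ(yᵢ − βxᵢ)/9 − β/2 = 0, so β = Σxᵢyᵢ / (Σxᵢ² + σ²/τ²).
Σxᵢyᵢ = 4·7 + 1·(-1) + 6·7 + 1·4 = 73; Σxᵢ² = 54; σ²/τ² = 4.5.
β̂_MAP = 73 / (54 + 4.5) = 73/58.5 ≈ 1.248.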